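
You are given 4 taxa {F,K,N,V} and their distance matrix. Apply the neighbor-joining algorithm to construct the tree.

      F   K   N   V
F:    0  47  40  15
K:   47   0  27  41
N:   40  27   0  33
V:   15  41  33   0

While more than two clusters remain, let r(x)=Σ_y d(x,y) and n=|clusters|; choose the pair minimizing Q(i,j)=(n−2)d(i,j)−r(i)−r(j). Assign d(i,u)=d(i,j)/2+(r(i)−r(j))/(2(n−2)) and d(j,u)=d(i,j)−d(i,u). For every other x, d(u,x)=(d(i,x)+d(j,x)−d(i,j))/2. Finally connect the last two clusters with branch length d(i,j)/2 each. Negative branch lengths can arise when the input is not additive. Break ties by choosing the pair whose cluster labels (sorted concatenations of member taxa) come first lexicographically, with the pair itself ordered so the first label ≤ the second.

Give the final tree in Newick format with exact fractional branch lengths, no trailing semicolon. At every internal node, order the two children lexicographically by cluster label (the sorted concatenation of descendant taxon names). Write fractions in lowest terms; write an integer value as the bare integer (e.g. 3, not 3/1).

(((F:43/4,V:17/4):77/4,K:69/4):39/8,N:39/8)

step 1: merge (F,V) at d=15, Q=-161; branch lengths F→43/4, V→17/4; new cluster FV
  updated: d(FV,K)=73/2, d(FV,N)=29
step 2: merge (FV,K) at d=73/2, Q=-185/2; branch lengths FV→77/4, K→69/4; new cluster FKV
  updated: d(FKV,N)=39/4
step 3: merge (FKV,N) at d=39/4; branch lengths FKV→39/8, N→39/8; new cluster FKNV
final tree: (((F:43/4,V:17/4):77/4,K:69/4):39/8,N:39/8)
total length: 245/4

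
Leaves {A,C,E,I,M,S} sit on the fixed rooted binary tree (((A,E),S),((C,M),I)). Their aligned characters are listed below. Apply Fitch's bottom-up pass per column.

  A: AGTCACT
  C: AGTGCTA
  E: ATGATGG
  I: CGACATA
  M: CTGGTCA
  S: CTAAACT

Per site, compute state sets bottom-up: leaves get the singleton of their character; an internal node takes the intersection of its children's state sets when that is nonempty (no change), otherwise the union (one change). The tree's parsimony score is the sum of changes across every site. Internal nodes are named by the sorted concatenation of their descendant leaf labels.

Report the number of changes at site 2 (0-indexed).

4

AE@0: {A} ∩ {A} = {A} (intersection, +0)
AES@0: {A} ∪ {C} = {A,C} (union, +1)
CM@0: {A} ∪ {C} = {A,C} (union, +1)
CIM@0: {A,C} ∩ {C} = {C} (intersection, +0)
ACEIMS@0: {A,C} ∩ {C} = {C} (intersection, +0)
AE@1: {G} ∪ {T} = {G,T} (union, +1)
AES@1: {G,T} ∩ {T} = {T} (intersection, +0)
CM@1: {G} ∪ {T} = {G,T} (union, +1)
CIM@1: {G,T} ∩ {G} = {G} (intersection, +0)
ACEIMS@1: {T} ∪ {G} = {G,T} (union, +1)
AE@2: {T} ∪ {G} = {G,T} (union, +1)
AES@2: {G,T} ∪ {A} = {A,G,T} (union, +1)
CM@2: {T} ∪ {G} = {G,T} (union, +1)
CIM@2: {G,T} ∪ {A} = {A,G,T} (union, +1)
ACEIMS@2: {A,G,T} ∩ {A,G,T} = {A,G,T} (intersection, +0)
AE@3: {C} ∪ {A} = {A,C} (union, +1)
AES@3: {A,C} ∩ {A} = {A} (intersection, +0)
CM@3: {G} ∩ {G} = {G} (intersection, +0)
CIM@3: {G} ∪ {C} = {C,G} (union, +1)
ACEIMS@3: {A} ∪ {C,G} = {A,C,G} (union, +1)
AE@4: {A} ∪ {T} = {A,T} (union, +1)
AES@4: {A,T} ∩ {A} = {A} (intersection, +0)
CM@4: {C} ∪ {T} = {C,T} (union, +1)
CIM@4: {C,T} ∪ {A} = {A,C,T} (union, +1)
ACEIMS@4: {A} ∩ {A,C,T} = {A} (intersection, +0)
AE@5: {C} ∪ {G} = {C,G} (union, +1)
AES@5: {C,G} ∩ {C} = {C} (intersection, +0)
CM@5: {T} ∪ {C} = {C,T} (union, +1)
CIM@5: {C,T} ∩ {T} = {T} (intersection, +0)
ACEIMS@5: {C} ∪ {T} = {C,T} (union, +1)
AE@6: {T} ∪ {G} = {G,T} (union, +1)
AES@6: {G,T} ∩ {T} = {T} (intersection, +0)
CM@6: {A} ∩ {A} = {A} (intersection, +0)
CIM@6: {A} ∩ {A} = {A} (intersection, +0)
ACEIMS@6: {T} ∪ {A} = {A,T} (union, +1)
per-site changes: [2, 3, 4, 3, 3, 3, 2]; total = 20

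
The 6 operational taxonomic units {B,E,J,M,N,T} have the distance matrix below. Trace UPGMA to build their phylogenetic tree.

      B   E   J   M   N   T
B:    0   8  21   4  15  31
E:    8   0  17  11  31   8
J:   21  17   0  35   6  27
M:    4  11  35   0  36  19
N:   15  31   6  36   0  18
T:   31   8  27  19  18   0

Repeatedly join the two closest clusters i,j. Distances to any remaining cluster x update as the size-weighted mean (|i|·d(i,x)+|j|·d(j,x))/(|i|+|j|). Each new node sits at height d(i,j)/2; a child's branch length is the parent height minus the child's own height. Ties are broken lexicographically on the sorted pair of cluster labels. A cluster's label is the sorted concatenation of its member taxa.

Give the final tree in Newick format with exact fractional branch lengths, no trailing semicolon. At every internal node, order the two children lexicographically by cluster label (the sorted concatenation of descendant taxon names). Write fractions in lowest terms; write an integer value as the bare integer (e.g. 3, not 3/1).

step 1: merge (B,M) at d=4; branch lengths B→2, M→2; new cluster BM
  updated: d(BM,E)=19/2, d(BM,J)=28, d(BM,N)=51/2, d(BM,T)=25
step 2: merge (J,N) at d=6; branch lengths J→3, N→3; new cluster JN
  updated: d(BM,JN)=107/4, d(E,JN)=24, d(JN,T)=45/2
step 3: merge (E,T) at d=8; branch lengths E→4, T→4; new cluster ET
  updated: d(BM,ET)=69/4, d(ET,JN)=93/4
step 4: merge (BM,ET) at d=69/4; branch lengths BM→53/8, ET→37/8; new cluster BEMT
  updated: d(BEMT,JN)=25
step 5: merge (BEMT,JN) at d=25; branch lengths BEMT→31/8, JN→19/2; new cluster BEJMNT
final tree: (((B:2,M:2):53/8,(E:4,T:4):37/8):31/8,(J:3,N:3):19/2)
total length: 341/8

(((B:2,M:2):53/8,(E:4,T:4):37/8):31/8,(J:3,N:3):19/2)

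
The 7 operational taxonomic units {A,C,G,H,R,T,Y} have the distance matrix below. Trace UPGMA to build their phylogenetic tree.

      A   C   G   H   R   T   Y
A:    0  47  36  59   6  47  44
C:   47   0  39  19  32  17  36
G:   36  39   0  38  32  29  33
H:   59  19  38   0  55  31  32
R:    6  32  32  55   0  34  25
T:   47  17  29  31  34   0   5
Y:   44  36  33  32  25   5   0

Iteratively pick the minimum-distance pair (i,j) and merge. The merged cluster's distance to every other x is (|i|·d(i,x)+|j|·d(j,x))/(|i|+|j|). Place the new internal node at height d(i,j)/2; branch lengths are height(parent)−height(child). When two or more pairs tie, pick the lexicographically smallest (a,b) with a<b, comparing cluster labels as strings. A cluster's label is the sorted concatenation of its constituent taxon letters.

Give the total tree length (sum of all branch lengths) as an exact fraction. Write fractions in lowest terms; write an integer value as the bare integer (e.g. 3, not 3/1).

step 1: merge (T,Y) at d=5; branch lengths T→5/2, Y→5/2; new cluster TY
  updated: d(A,TY)=91/2, d(C,TY)=53/2, d(G,TY)=31, d(H,TY)=63/2, d(R,TY)=59/2
step 2: merge (A,R) at d=6; branch lengths A→3, R→3; new cluster AR
  updated: d(AR,C)=79/2, d(AR,G)=34, d(AR,H)=57, d(AR,TY)=75/2
step 3: merge (C,H) at d=19; branch lengths C→19/2, H→19/2; new cluster CH
  updated: d(AR,CH)=193/4, d(CH,G)=77/2, d(CH,TY)=29
step 4: merge (CH,TY) at d=29; branch lengths CH→5, TY→12; new cluster CHTY
  updated: d(AR,CHTY)=343/8, d(CHTY,G)=139/4
step 5: merge (AR,G) at d=34; branch lengths AR→14, G→17; new cluster AGR
  updated: d(AGR,CHTY)=241/6
step 6: merge (AGR,CHTY) at d=241/6; branch lengths AGR→37/12, CHTY→67/12; new cluster ACGHRTY
final tree: (((A:3,R:3):14,G:17):37/12,((C:19/2,H:19/2):5,(T:5/2,Y:5/2):12):67/12)
total length: 260/3

260/3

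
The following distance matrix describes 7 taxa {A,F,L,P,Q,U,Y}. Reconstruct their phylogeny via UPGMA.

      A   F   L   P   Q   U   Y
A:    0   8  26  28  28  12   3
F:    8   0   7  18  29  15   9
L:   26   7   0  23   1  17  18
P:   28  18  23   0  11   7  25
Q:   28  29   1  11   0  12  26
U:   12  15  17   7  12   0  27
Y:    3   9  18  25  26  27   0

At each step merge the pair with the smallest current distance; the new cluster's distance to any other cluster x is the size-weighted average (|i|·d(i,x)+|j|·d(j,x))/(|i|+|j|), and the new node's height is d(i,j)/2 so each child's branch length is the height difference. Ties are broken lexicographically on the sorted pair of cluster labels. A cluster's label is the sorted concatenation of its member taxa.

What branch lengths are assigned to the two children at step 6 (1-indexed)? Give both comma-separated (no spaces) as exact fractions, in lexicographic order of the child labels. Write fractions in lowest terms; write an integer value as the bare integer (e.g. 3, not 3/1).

157/24,35/12

iteration 1: select L,Q (d=1); attach at lengths (1/2, 1/2); label the merged cluster LQ
  updated: d(A,LQ)=27, d(F,LQ)=18, d(LQ,P)=17, d(LQ,U)=29/2, d(LQ,Y)=22
iteration 2: select A,Y (d=3); attach at lengths (3/2, 3/2); label the merged cluster AY
  updated: d(AY,F)=17/2, d(AY,LQ)=49/2, d(AY,P)=53/2, d(AY,U)=39/2
iteration 3: select P,U (d=7); attach at lengths (7/2, 7/2); label the merged cluster PU
  updated: d(AY,PU)=23, d(F,PU)=33/2, d(LQ,PU)=63/4
iteration 4: select AY,F (d=17/2); attach at lengths (11/4, 17/4); label the merged cluster AFY
  updated: d(AFY,LQ)=67/3, d(AFY,PU)=125/6
iteration 5: select LQ,PU (d=63/4); attach at lengths (59/8, 35/8); label the merged cluster LPQU
  updated: d(AFY,LPQU)=259/12
iteration 6: select AFY,LPQU (d=259/12); attach at lengths (157/24, 35/12); label the merged cluster AFLPQUY
final tree: (((A:3/2,Y:3/2):11/4,F:17/4):157/24,((L:1/2,Q:1/2):59/8,(P:7/2,U:7/2):35/8):35/12)
total length: 941/24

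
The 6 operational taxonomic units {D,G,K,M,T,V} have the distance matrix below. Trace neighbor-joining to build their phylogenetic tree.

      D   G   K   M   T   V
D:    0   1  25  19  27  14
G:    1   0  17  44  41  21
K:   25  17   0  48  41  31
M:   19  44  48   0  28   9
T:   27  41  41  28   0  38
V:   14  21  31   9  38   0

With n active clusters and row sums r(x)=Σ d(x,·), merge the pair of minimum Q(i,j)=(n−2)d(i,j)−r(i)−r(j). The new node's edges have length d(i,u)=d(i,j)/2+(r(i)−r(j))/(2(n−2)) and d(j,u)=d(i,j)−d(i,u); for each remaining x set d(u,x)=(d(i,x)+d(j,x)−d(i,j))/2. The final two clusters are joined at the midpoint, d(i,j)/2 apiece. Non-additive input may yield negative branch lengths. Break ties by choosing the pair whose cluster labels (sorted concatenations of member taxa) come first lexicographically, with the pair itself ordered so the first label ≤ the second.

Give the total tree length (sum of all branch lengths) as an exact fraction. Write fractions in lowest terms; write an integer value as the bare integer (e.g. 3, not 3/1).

529/8

1. join M+V (d=9, Q=-225) ⇒ MV; edges |M|=71/8, |V|=1/8
  updated: d(D,MV)=12, d(G,MV)=28, d(K,MV)=35, d(MV,T)=57/2
2. join MV+T (d=57/2, Q=-311/2) ⇒ MTV; edges |MV|=103/12, |T|=239/12
  updated: d(D,MTV)=21/4, d(G,MTV)=81/4, d(K,MTV)=95/4
3. join D+MTV (d=21/4, Q=-70) ⇒ DMTV; edges |D|=-15/8, |MTV|=57/8
  updated: d(DMTV,G)=8, d(DMTV,K)=87/4
4. join DMTV+G (d=8, Q=-187/4) ⇒ DGMTV; edges |DMTV|=51/8, |G|=13/8
  updated: d(DGMTV,K)=123/8
5. join DGMTV+K (d=123/8) ⇒ DGKMTV; edges |DGMTV|=123/16, |K|=123/16
final tree: (((D:-15/8,((M:71/8,V:1/8):103/12,T:239/12):57/8):51/8,G:13/8):123/16,K:123/16)
total length: 529/8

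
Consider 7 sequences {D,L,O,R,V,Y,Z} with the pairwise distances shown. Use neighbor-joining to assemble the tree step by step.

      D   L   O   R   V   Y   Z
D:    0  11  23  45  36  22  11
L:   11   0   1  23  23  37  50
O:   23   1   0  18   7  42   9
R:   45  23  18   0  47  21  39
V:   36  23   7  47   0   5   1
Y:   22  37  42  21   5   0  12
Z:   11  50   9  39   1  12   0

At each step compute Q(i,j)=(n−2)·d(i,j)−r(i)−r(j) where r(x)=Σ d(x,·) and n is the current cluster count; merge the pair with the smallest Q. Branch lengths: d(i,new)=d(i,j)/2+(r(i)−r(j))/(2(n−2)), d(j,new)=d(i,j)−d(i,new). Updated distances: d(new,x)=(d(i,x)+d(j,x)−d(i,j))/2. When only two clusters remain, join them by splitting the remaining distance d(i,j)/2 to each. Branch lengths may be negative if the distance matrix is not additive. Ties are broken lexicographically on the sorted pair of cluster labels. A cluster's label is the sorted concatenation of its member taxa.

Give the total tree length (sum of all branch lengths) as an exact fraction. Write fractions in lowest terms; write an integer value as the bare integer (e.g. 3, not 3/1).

iteration 1: select L,O (d=1, Q=-240); attach at lengths (5, -4); label the merged cluster LO
  updated: d(D,LO)=33/2, d(LO,R)=20, d(LO,V)=29/2, d(LO,Y)=39, d(LO,Z)=29
iteration 2: select LO,R (d=20, Q=-211); attach at lengths (27/8, 133/8); label the merged cluster LOR
  updated: d(D,LOR)=83/4, d(LOR,V)=83/4, d(LOR,Y)=20, d(LOR,Z)=24
iteration 3: select D,LOR (d=83/4, Q=-113); attach at lengths (133/12, 29/3); label the merged cluster DLOR
  updated: d(DLOR,V)=18, d(DLOR,Y)=85/8, d(DLOR,Z)=57/8
iteration 4: select DLOR,Y (d=85/8, Q=-337/8); attach at lengths (235/32, 105/32); label the merged cluster DLORY
  updated: d(DLORY,V)=99/16, d(DLORY,Z)=17/4
iteration 5: select DLORY,V (d=99/16, Q=-183/16); attach at lengths (151/32, 47/32); label the merged cluster DLORVY
  updated: d(DLORVY,Z)=-15/32
iteration 6: select DLORVY,Z (d=-15/32); attach at lengths (-15/64, -15/64); label the merged cluster DLORVYZ
final tree: ((((D:133/12,((L:5,O:-4):27/8,R:133/8):29/3):235/32,Y:105/32):151/32,V:47/32):-15/64,Z:-15/64)
total length: 1859/32

1859/32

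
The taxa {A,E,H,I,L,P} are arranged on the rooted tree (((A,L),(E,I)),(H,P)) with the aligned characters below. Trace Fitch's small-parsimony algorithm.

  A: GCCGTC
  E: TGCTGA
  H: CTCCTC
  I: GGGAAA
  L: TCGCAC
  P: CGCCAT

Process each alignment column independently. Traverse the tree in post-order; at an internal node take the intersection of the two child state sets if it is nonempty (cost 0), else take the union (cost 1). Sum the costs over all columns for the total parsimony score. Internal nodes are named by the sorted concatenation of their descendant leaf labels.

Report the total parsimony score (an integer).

15

[col 0] AL: children A:{G}, L:{T} ∪→ {G,T}; cost 1
[col 0] EI: children E:{T}, I:{G} ∪→ {G,T}; cost 1
[col 0] AEIL: children AL:{G,T}, EI:{G,T} ∩→ {G,T}; cost 0
[col 0] HP: children H:{C}, P:{C} ∩→ {C}; cost 0
[col 0] AEHILP: children AEIL:{G,T}, HP:{C} ∪→ {C,G,T}; cost 1
[col 1] AL: children A:{C}, L:{C} ∩→ {C}; cost 0
[col 1] EI: children E:{G}, I:{G} ∩→ {G}; cost 0
[col 1] AEIL: children AL:{C}, EI:{G} ∪→ {C,G}; cost 1
[col 1] HP: children H:{T}, P:{G} ∪→ {G,T}; cost 1
[col 1] AEHILP: children AEIL:{C,G}, HP:{G,T} ∩→ {G}; cost 0
[col 2] AL: children A:{C}, L:{G} ∪→ {C,G}; cost 1
[col 2] EI: children E:{C}, I:{G} ∪→ {C,G}; cost 1
[col 2] AEIL: children AL:{C,G}, EI:{C,G} ∩→ {C,G}; cost 0
[col 2] HP: children H:{C}, P:{C} ∩→ {C}; cost 0
[col 2] AEHILP: children AEIL:{C,G}, HP:{C} ∩→ {C}; cost 0
[col 3] AL: children A:{G}, L:{C} ∪→ {C,G}; cost 1
[col 3] EI: children E:{T}, I:{A} ∪→ {A,T}; cost 1
[col 3] AEIL: children AL:{C,G}, EI:{A,T} ∪→ {A,C,G,T}; cost 1
[col 3] HP: children H:{C}, P:{C} ∩→ {C}; cost 0
[col 3] AEHILP: children AEIL:{A,C,G,T}, HP:{C} ∩→ {C}; cost 0
[col 4] AL: children A:{T}, L:{A} ∪→ {A,T}; cost 1
[col 4] EI: children E:{G}, I:{A} ∪→ {A,G}; cost 1
[col 4] AEIL: children AL:{A,T}, EI:{A,G} ∩→ {A}; cost 0
[col 4] HP: children H:{T}, P:{A} ∪→ {A,T}; cost 1
[col 4] AEHILP: children AEIL:{A}, HP:{A,T} ∩→ {A}; cost 0
[col 5] AL: children A:{C}, L:{C} ∩→ {C}; cost 0
[col 5] EI: children E:{A}, I:{A} ∩→ {A}; cost 0
[col 5] AEIL: children AL:{C}, EI:{A} ∪→ {A,C}; cost 1
[col 5] HP: children H:{C}, P:{T} ∪→ {C,T}; cost 1
[col 5] AEHILP: children AEIL:{A,C}, HP:{C,T} ∩→ {C}; cost 0
per-site changes: [3, 2, 2, 3, 3, 2]; total = 15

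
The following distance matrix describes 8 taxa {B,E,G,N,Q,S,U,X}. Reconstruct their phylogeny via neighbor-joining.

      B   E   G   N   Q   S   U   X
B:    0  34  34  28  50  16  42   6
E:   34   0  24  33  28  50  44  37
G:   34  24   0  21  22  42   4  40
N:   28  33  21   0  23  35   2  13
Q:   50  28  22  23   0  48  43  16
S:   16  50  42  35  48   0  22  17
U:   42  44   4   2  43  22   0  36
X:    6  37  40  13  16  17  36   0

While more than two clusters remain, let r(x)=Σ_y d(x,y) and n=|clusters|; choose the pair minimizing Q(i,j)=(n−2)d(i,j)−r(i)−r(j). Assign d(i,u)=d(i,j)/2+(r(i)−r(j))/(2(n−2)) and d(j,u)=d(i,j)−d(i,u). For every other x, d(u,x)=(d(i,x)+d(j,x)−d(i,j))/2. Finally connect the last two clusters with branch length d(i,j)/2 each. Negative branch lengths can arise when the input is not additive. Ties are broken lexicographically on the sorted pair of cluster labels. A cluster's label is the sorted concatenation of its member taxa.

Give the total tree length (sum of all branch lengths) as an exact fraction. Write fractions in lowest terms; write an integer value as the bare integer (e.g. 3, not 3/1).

167/2

1. join G+U (d=4, Q=-356) ⇒ GU; edges |G|=3/2, |U|=5/2
  updated: d(B,GU)=36, d(E,GU)=32, d(GU,N)=19/2, d(GU,Q)=61/2, d(GU,S)=30, d(GU,X)=36
2. join B+S (d=16, Q=-286) ⇒ BS; edges |B|=27/5, |S|=53/5
  updated: d(BS,E)=34, d(BS,GU)=25, d(BS,N)=47/2, d(BS,Q)=41, d(BS,X)=7/2
3. join BS+X (d=7/2, Q=-437/2) ⇒ BSX; edges |BS|=71/16, |X|=-15/16
  updated: d(BSX,E)=135/4, d(BSX,GU)=115/4, d(BSX,N)=33/2, d(BSX,Q)=107/4
4. join GU+N (d=19/2, Q=-617/4) ⇒ GNU; edges |GU|=63/8, |N|=13/8
  updated: d(BSX,GNU)=143/8, d(E,GNU)=111/4, d(GNU,Q)=22
5. join BSX+GNU (d=143/8, Q=-441/4) ⇒ BGNSUX; edges |BSX|=93/8, |GNU|=25/4
  updated: d(BGNSUX,E)=349/16, d(BGNSUX,Q)=247/16
6. join BGNSUX+E (d=349/16, Q=-261/4) ⇒ BEGNSUX; edges |BGNSUX|=37/8, |E|=275/16
  updated: d(BEGNSUX,Q)=173/16
7. join BEGNSUX+Q (d=173/16) ⇒ BEGNQSUX; edges |BEGNSUX|=173/32, |Q|=173/32
final tree: (((((B:27/5,S:53/5):71/16,X:-15/16):93/8,((G:3/2,U:5/2):63/8,N:13/8):25/4):37/8,E:275/16):173/32,Q:173/32)
total length: 167/2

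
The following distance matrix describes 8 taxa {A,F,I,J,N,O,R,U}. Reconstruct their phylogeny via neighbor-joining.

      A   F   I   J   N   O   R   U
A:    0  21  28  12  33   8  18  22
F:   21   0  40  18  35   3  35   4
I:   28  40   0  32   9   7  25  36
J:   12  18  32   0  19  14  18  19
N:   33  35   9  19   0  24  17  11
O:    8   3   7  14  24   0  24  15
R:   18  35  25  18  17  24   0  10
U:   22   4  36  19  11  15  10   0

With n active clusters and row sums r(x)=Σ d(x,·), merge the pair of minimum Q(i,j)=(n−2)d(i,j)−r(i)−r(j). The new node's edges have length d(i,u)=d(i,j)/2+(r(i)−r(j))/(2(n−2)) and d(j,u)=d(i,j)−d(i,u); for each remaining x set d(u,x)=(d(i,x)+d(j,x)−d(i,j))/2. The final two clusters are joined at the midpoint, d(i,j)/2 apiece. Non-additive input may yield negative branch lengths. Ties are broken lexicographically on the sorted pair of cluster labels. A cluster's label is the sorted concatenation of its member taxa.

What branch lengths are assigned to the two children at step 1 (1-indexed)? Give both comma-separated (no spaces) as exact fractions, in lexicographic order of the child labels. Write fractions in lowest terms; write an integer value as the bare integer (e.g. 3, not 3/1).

iteration 1: select I,N (d=9, Q=-271); attach at lengths (83/12, 25/12); label the merged cluster IN
  updated: d(A,IN)=26, d(F,IN)=33, d(IN,J)=21, d(IN,O)=11, d(IN,R)=33/2, d(IN,U)=19
iteration 2: select F,U (d=4, Q=-183); attach at lengths (9/2, -1/2); label the merged cluster FU
  updated: d(A,FU)=39/2, d(FU,IN)=24, d(FU,J)=33/2, d(FU,O)=7, d(FU,R)=41/2
iteration 3: select IN,R (d=33/2, Q=-259/2); attach at lengths (135/16, 129/16); label the merged cluster INR
  updated: d(A,INR)=55/4, d(FU,INR)=14, d(INR,J)=45/4, d(INR,O)=37/4
iteration 4: select FU,O (d=7, Q=-297/4); attach at lengths (53/8, 3/8); label the merged cluster FOU
  updated: d(A,FOU)=41/4, d(FOU,INR)=65/8, d(FOU,J)=47/4
iteration 5: select A,J (d=12, Q=-47); attach at lengths (25/4, 23/4); label the merged cluster AJ
  updated: d(AJ,FOU)=5, d(AJ,INR)=13/2
iteration 6: select AJ,FOU (d=5, Q=-157/8); attach at lengths (27/16, 53/16); label the merged cluster AFJOU
  updated: d(AFJOU,INR)=77/16
iteration 7: select AFJOU,INR (d=77/16); attach at lengths (77/32, 77/32); label the merged cluster AFIJNORU
final tree: (((A:25/4,J:23/4):27/16,((F:9/2,U:-1/2):53/8,O:3/8):53/16):77/32,((I:83/12,N:25/12):135/16,R:129/16):77/32)
total length: 933/16

83/12,25/12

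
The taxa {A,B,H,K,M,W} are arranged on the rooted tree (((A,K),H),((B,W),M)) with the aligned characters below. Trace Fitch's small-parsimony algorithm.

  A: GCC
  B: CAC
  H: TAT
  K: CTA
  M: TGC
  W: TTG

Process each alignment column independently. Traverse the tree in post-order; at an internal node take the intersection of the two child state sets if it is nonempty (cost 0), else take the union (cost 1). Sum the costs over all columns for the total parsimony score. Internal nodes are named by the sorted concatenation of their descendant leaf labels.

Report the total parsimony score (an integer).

10

site 0, node AK: A={G} ∪ K={C} → {C,G} (+1)
site 0, node AHK: AK={C,G} ∪ H={T} → {C,G,T} (+1)
site 0, node BW: B={C} ∪ W={T} → {C,T} (+1)
site 0, node BMW: BW={C,T} ∩ M={T} → {T} (+0)
site 0, node ABHKMW: AHK={C,G,T} ∩ BMW={T} → {T} (+0)
site 1, node AK: A={C} ∪ K={T} → {C,T} (+1)
site 1, node AHK: AK={C,T} ∪ H={A} → {A,C,T} (+1)
site 1, node BW: B={A} ∪ W={T} → {A,T} (+1)
site 1, node BMW: BW={A,T} ∪ M={G} → {A,G,T} (+1)
site 1, node ABHKMW: AHK={A,C,T} ∩ BMW={A,G,T} → {A,T} (+0)
site 2, node AK: A={C} ∪ K={A} → {A,C} (+1)
site 2, node AHK: AK={A,C} ∪ H={T} → {A,C,T} (+1)
site 2, node BW: B={C} ∪ W={G} → {C,G} (+1)
site 2, node BMW: BW={C,G} ∩ M={C} → {C} (+0)
site 2, node ABHKMW: AHK={A,C,T} ∩ BMW={C} → {C} (+0)
per-site changes: [3, 4, 3]; total = 10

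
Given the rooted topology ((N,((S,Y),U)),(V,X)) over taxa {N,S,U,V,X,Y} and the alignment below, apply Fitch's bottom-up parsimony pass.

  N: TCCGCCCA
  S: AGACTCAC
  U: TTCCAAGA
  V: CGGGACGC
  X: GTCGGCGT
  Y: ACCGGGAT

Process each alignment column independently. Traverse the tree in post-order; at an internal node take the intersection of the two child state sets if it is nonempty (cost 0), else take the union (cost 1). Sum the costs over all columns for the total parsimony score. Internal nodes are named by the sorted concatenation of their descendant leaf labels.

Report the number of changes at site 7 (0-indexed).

4

[col 0] SY: children S:{A}, Y:{A} ∩→ {A}; cost 0
[col 0] SUY: children SY:{A}, U:{T} ∪→ {A,T}; cost 1
[col 0] NSUY: children N:{T}, SUY:{A,T} ∩→ {T}; cost 0
[col 0] VX: children V:{C}, X:{G} ∪→ {C,G}; cost 1
[col 0] NSUVXY: children NSUY:{T}, VX:{C,G} ∪→ {C,G,T}; cost 1
[col 1] SY: children S:{G}, Y:{C} ∪→ {C,G}; cost 1
[col 1] SUY: children SY:{C,G}, U:{T} ∪→ {C,G,T}; cost 1
[col 1] NSUY: children N:{C}, SUY:{C,G,T} ∩→ {C}; cost 0
[col 1] VX: children V:{G}, X:{T} ∪→ {G,T}; cost 1
[col 1] NSUVXY: children NSUY:{C}, VX:{G,T} ∪→ {C,G,T}; cost 1
[col 2] SY: children S:{A}, Y:{C} ∪→ {A,C}; cost 1
[col 2] SUY: children SY:{A,C}, U:{C} ∩→ {C}; cost 0
[col 2] NSUY: children N:{C}, SUY:{C} ∩→ {C}; cost 0
[col 2] VX: children V:{G}, X:{C} ∪→ {C,G}; cost 1
[col 2] NSUVXY: children NSUY:{C}, VX:{C,G} ∩→ {C}; cost 0
[col 3] SY: children S:{C}, Y:{G} ∪→ {C,G}; cost 1
[col 3] SUY: children SY:{C,G}, U:{C} ∩→ {C}; cost 0
[col 3] NSUY: children N:{G}, SUY:{C} ∪→ {C,G}; cost 1
[col 3] VX: children V:{G}, X:{G} ∩→ {G}; cost 0
[col 3] NSUVXY: children NSUY:{C,G}, VX:{G} ∩→ {G}; cost 0
[col 4] SY: children S:{T}, Y:{G} ∪→ {G,T}; cost 1
[col 4] SUY: children SY:{G,T}, U:{A} ∪→ {A,G,T}; cost 1
[col 4] NSUY: children N:{C}, SUY:{A,G,T} ∪→ {A,C,G,T}; cost 1
[col 4] VX: children V:{A}, X:{G} ∪→ {A,G}; cost 1
[col 4] NSUVXY: children NSUY:{A,C,G,T}, VX:{A,G} ∩→ {A,G}; cost 0
[col 5] SY: children S:{C}, Y:{G} ∪→ {C,G}; cost 1
[col 5] SUY: children SY:{C,G}, U:{A} ∪→ {A,C,G}; cost 1
[col 5] NSUY: children N:{C}, SUY:{A,C,G} ∩→ {C}; cost 0
[col 5] VX: children V:{C}, X:{C} ∩→ {C}; cost 0
[col 5] NSUVXY: children NSUY:{C}, VX:{C} ∩→ {C}; cost 0
[col 6] SY: children S:{A}, Y:{A} ∩→ {A}; cost 0
[col 6] SUY: children SY:{A}, U:{G} ∪→ {A,G}; cost 1
[col 6] NSUY: children N:{C}, SUY:{A,G} ∪→ {A,C,G}; cost 1
[col 6] VX: children V:{G}, X:{G} ∩→ {G}; cost 0
[col 6] NSUVXY: children NSUY:{A,C,G}, VX:{G} ∩→ {G}; cost 0
[col 7] SY: children S:{C}, Y:{T} ∪→ {C,T}; cost 1
[col 7] SUY: children SY:{C,T}, U:{A} ∪→ {A,C,T}; cost 1
[col 7] NSUY: children N:{A}, SUY:{A,C,T} ∩→ {A}; cost 0
[col 7] VX: children V:{C}, X:{T} ∪→ {C,T}; cost 1
[col 7] NSUVXY: children NSUY:{A}, VX:{C,T} ∪→ {A,C,T}; cost 1
per-site changes: [3, 4, 2, 2, 4, 2, 2, 4]; total = 23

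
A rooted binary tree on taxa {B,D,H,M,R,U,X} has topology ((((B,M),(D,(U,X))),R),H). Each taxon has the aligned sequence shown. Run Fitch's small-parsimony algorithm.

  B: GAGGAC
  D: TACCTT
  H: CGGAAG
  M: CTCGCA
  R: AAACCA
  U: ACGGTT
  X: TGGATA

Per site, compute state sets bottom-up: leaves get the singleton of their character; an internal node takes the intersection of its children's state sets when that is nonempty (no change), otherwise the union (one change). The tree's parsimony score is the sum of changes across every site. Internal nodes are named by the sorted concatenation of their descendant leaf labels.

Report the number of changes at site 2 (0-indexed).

site 0, node BM: B={G} ∪ M={C} → {C,G} (+1)
site 0, node UX: U={A} ∪ X={T} → {A,T} (+1)
site 0, node DUX: D={T} ∩ UX={A,T} → {T} (+0)
site 0, node BDMUX: BM={C,G} ∪ DUX={T} → {C,G,T} (+1)
site 0, node BDMRUX: BDMUX={C,G,T} ∪ R={A} → {A,C,G,T} (+1)
site 0, node BDHMRUX: BDMRUX={A,C,G,T} ∩ H={C} → {C} (+0)
site 1, node BM: B={A} ∪ M={T} → {A,T} (+1)
site 1, node UX: U={C} ∪ X={G} → {C,G} (+1)
site 1, node DUX: D={A} ∪ UX={C,G} → {A,C,G} (+1)
site 1, node BDMUX: BM={A,T} ∩ DUX={A,C,G} → {A} (+0)
site 1, node BDMRUX: BDMUX={A} ∩ R={A} → {A} (+0)
site 1, node BDHMRUX: BDMRUX={A} ∪ H={G} → {A,G} (+1)
site 2, node BM: B={G} ∪ M={C} → {C,G} (+1)
site 2, node UX: U={G} ∩ X={G} → {G} (+0)
site 2, node DUX: D={C} ∪ UX={G} → {C,G} (+1)
site 2, node BDMUX: BM={C,G} ∩ DUX={C,G} → {C,G} (+0)
site 2, node BDMRUX: BDMUX={C,G} ∪ R={A} → {A,C,G} (+1)
site 2, node BDHMRUX: BDMRUX={A,C,G} ∩ H={G} → {G} (+0)
site 3, node BM: B={G} ∩ M={G} → {G} (+0)
site 3, node UX: U={G} ∪ X={A} → {A,G} (+1)
site 3, node DUX: D={C} ∪ UX={A,G} → {A,C,G} (+1)
site 3, node BDMUX: BM={G} ∩ DUX={A,C,G} → {G} (+0)
site 3, node BDMRUX: BDMUX={G} ∪ R={C} → {C,G} (+1)
site 3, node BDHMRUX: BDMRUX={C,G} ∪ H={A} → {A,C,G} (+1)
site 4, node BM: B={A} ∪ M={C} → {A,C} (+1)
site 4, node UX: U={T} ∩ X={T} → {T} (+0)
site 4, node DUX: D={T} ∩ UX={T} → {T} (+0)
site 4, node BDMUX: BM={A,C} ∪ DUX={T} → {A,C,T} (+1)
site 4, node BDMRUX: BDMUX={A,C,T} ∩ R={C} → {C} (+0)
site 4, node BDHMRUX: BDMRUX={C} ∪ H={A} → {A,C} (+1)
site 5, node BM: B={C} ∪ M={A} → {A,C} (+1)
site 5, node UX: U={T} ∪ X={A} → {A,T} (+1)
site 5, node DUX: D={T} ∩ UX={A,T} → {T} (+0)
site 5, node BDMUX: BM={A,C} ∪ DUX={T} → {A,C,T} (+1)
site 5, node BDMRUX: BDMUX={A,C,T} ∩ R={A} → {A} (+0)
site 5, node BDHMRUX: BDMRUX={A} ∪ H={G} → {A,G} (+1)
per-site changes: [4, 4, 3, 4, 3, 4]; total = 22

3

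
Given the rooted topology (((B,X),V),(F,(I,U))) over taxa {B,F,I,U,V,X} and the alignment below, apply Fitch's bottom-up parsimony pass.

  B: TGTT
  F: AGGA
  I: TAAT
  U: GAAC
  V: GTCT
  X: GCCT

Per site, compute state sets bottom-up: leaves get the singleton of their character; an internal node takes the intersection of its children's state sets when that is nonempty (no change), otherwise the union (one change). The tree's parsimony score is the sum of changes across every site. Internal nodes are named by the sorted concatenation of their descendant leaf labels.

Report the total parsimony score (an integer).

11

[col 0] BX: children B:{T}, X:{G} ∪→ {G,T}; cost 1
[col 0] BVX: children BX:{G,T}, V:{G} ∩→ {G}; cost 0
[col 0] IU: children I:{T}, U:{G} ∪→ {G,T}; cost 1
[col 0] FIU: children F:{A}, IU:{G,T} ∪→ {A,G,T}; cost 1
[col 0] BFIUVX: children BVX:{G}, FIU:{A,G,T} ∩→ {G}; cost 0
[col 1] BX: children B:{G}, X:{C} ∪→ {C,G}; cost 1
[col 1] BVX: children BX:{C,G}, V:{T} ∪→ {C,G,T}; cost 1
[col 1] IU: children I:{A}, U:{A} ∩→ {A}; cost 0
[col 1] FIU: children F:{G}, IU:{A} ∪→ {A,G}; cost 1
[col 1] BFIUVX: children BVX:{C,G,T}, FIU:{A,G} ∩→ {G}; cost 0
[col 2] BX: children B:{T}, X:{C} ∪→ {C,T}; cost 1
[col 2] BVX: children BX:{C,T}, V:{C} ∩→ {C}; cost 0
[col 2] IU: children I:{A}, U:{A} ∩→ {A}; cost 0
[col 2] FIU: children F:{G}, IU:{A} ∪→ {A,G}; cost 1
[col 2] BFIUVX: children BVX:{C}, FIU:{A,G} ∪→ {A,C,G}; cost 1
[col 3] BX: children B:{T}, X:{T} ∩→ {T}; cost 0
[col 3] BVX: children BX:{T}, V:{T} ∩→ {T}; cost 0
[col 3] IU: children I:{T}, U:{C} ∪→ {C,T}; cost 1
[col 3] FIU: children F:{A}, IU:{C,T} ∪→ {A,C,T}; cost 1
[col 3] BFIUVX: children BVX:{T}, FIU:{A,C,T} ∩→ {T}; cost 0
per-site changes: [3, 3, 3, 2]; total = 11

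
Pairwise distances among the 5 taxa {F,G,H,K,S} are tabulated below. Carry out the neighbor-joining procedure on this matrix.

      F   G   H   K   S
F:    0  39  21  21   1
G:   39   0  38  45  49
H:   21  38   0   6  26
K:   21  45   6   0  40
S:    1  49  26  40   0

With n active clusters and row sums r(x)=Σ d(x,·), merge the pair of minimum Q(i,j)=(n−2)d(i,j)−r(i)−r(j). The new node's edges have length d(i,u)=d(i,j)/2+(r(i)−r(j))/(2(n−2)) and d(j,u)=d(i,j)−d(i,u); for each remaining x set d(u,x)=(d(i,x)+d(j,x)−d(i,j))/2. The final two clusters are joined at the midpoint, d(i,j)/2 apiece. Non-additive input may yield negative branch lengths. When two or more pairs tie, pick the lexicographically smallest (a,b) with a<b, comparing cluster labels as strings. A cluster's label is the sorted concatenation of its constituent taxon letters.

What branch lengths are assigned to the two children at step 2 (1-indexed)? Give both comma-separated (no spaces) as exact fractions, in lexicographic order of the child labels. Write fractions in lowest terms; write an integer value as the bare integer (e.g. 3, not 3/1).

1. join F+S (d=1, Q=-195) ⇒ FS; edges |F|=-31/6, |S|=37/6
  updated: d(FS,G)=87/2, d(FS,H)=23, d(FS,K)=30
2. join FS+G (d=87/2, Q=-136) ⇒ FGS; edges |FS|=57/4, |G|=117/4
  updated: d(FGS,H)=35/4, d(FGS,K)=63/4
3. join FGS+H (d=35/4, Q=-61/2) ⇒ FGHS; edges |FGS|=37/4, |H|=-1/2
  updated: d(FGHS,K)=13/2
4. join FGHS+K (d=13/2) ⇒ FGHKS; edges |FGHS|=13/4, |K|=13/4
final tree: ((((F:-31/6,S:37/6):57/4,G:117/4):37/4,H:-1/2):13/4,K:13/4)
total length: 239/4

57/4,117/4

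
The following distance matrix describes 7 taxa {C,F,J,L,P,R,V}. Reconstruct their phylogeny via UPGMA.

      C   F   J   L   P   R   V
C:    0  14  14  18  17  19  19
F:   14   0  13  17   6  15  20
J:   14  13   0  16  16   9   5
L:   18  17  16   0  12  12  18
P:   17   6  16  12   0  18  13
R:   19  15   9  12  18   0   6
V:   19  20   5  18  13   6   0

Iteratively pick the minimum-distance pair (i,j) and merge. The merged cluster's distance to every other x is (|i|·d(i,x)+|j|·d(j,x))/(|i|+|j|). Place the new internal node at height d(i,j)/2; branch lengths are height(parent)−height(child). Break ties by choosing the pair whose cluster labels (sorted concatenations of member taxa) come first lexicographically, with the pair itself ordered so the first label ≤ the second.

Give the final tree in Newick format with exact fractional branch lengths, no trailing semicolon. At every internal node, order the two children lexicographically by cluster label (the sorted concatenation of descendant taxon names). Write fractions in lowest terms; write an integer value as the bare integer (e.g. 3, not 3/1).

iteration 1: select J,V (d=5); attach at lengths (5/2, 5/2); label the merged cluster JV
  updated: d(C,JV)=33/2, d(F,JV)=33/2, d(JV,L)=17, d(JV,P)=29/2, d(JV,R)=15/2
iteration 2: select F,P (d=6); attach at lengths (3, 3); label the merged cluster FP
  updated: d(C,FP)=31/2, d(FP,JV)=31/2, d(FP,L)=29/2, d(FP,R)=33/2
iteration 3: select JV,R (d=15/2); attach at lengths (5/4, 15/4); label the merged cluster JRV
  updated: d(C,JRV)=52/3, d(FP,JRV)=95/6, d(JRV,L)=46/3
iteration 4: select FP,L (d=29/2); attach at lengths (17/4, 29/4); label the merged cluster FLP
  updated: d(C,FLP)=49/3, d(FLP,JRV)=47/3
iteration 5: select FLP,JRV (d=47/3); attach at lengths (7/12, 49/12); label the merged cluster FJLPRV
  updated: d(C,FJLPRV)=101/6
iteration 6: select C,FJLPRV (d=101/6); attach at lengths (101/12, 7/12); label the merged cluster CFJLPRV
final tree: (C:101/12,(((F:3,P:3):17/4,L:29/4):7/12,((J:5/2,V:5/2):5/4,R:15/4):49/12):7/12)
total length: 247/6

(C:101/12,(((F:3,P:3):17/4,L:29/4):7/12,((J:5/2,V:5/2):5/4,R:15/4):49/12):7/12)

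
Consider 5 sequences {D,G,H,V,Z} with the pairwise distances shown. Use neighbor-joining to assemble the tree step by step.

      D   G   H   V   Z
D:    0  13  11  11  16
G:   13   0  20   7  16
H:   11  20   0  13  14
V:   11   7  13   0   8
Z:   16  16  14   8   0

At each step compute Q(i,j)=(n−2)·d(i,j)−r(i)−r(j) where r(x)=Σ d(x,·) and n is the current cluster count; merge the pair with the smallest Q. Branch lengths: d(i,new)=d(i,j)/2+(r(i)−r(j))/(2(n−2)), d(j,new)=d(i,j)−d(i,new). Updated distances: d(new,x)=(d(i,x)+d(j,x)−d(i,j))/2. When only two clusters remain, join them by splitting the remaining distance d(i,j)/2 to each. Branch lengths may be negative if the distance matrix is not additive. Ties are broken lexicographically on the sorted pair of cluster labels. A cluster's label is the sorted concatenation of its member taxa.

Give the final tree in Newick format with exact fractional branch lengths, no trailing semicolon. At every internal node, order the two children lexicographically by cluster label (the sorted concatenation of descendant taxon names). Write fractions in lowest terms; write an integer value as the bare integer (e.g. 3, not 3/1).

((((D:13/3,H:20/3):25/8,Z:51/8):17/8,G:53/8):3/16,V:3/16)

1. join D+H (d=11, Q=-76) ⇒ DH; edges |D|=13/3, |H|=20/3
  updated: d(DH,G)=11, d(DH,V)=13/2, d(DH,Z)=19/2
2. join DH+Z (d=19/2, Q=-83/2) ⇒ DHZ; edges |DH|=25/8, |Z|=51/8
  updated: d(DHZ,G)=35/4, d(DHZ,V)=5/2
3. join DHZ+G (d=35/4, Q=-73/4) ⇒ DGHZ; edges |DHZ|=17/8, |G|=53/8
  updated: d(DGHZ,V)=3/8
4. join DGHZ+V (d=3/8) ⇒ DGHVZ; edges |DGHZ|=3/16, |V|=3/16
final tree: ((((D:13/3,H:20/3):25/8,Z:51/8):17/8,G:53/8):3/16,V:3/16)
total length: 237/8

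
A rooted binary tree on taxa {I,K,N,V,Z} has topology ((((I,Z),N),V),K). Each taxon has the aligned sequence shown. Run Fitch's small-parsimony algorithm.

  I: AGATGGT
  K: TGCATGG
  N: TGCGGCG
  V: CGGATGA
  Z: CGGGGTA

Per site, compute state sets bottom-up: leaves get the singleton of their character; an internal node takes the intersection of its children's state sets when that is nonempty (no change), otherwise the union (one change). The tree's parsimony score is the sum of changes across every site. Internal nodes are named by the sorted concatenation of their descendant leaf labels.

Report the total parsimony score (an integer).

IZ@0: {A} ∪ {C} = {A,C} (union, +1)
INZ@0: {A,C} ∪ {T} = {A,C,T} (union, +1)
INVZ@0: {A,C,T} ∩ {C} = {C} (intersection, +0)
IKNVZ@0: {C} ∪ {T} = {C,T} (union, +1)
IZ@1: {G} ∩ {G} = {G} (intersection, +0)
INZ@1: {G} ∩ {G} = {G} (intersection, +0)
INVZ@1: {G} ∩ {G} = {G} (intersection, +0)
IKNVZ@1: {G} ∩ {G} = {G} (intersection, +0)
IZ@2: {A} ∪ {G} = {A,G} (union, +1)
INZ@2: {A,G} ∪ {C} = {A,C,G} (union, +1)
INVZ@2: {A,C,G} ∩ {G} = {G} (intersection, +0)
IKNVZ@2: {G} ∪ {C} = {C,G} (union, +1)
IZ@3: {T} ∪ {G} = {G,T} (union, +1)
INZ@3: {G,T} ∩ {G} = {G} (intersection, +0)
INVZ@3: {G} ∪ {A} = {A,G} (union, +1)
IKNVZ@3: {A,G} ∩ {A} = {A} (intersection, +0)
IZ@4: {G} ∩ {G} = {G} (intersection, +0)
INZ@4: {G} ∩ {G} = {G} (intersection, +0)
INVZ@4: {G} ∪ {T} = {G,T} (union, +1)
IKNVZ@4: {G,T} ∩ {T} = {T} (intersection, +0)
IZ@5: {G} ∪ {T} = {G,T} (union, +1)
INZ@5: {G,T} ∪ {C} = {C,G,T} (union, +1)
INVZ@5: {C,G,T} ∩ {G} = {G} (intersection, +0)
IKNVZ@5: {G} ∩ {G} = {G} (intersection, +0)
IZ@6: {T} ∪ {A} = {A,T} (union, +1)
INZ@6: {A,T} ∪ {G} = {A,G,T} (union, +1)
INVZ@6: {A,G,T} ∩ {A} = {A} (intersection, +0)
IKNVZ@6: {A} ∪ {G} = {A,G} (union, +1)
per-site changes: [3, 0, 3, 2, 1, 2, 3]; total = 14

14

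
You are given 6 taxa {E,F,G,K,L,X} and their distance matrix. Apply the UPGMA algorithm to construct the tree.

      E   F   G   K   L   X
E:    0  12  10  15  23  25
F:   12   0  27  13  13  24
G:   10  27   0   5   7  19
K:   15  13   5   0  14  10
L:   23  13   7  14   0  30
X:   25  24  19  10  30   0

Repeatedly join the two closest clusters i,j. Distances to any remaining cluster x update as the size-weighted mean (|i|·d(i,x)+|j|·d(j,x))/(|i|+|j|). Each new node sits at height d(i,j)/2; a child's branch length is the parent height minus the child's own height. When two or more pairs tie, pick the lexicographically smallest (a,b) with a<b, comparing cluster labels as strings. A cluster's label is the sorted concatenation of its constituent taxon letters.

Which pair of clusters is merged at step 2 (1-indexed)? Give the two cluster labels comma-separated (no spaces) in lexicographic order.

iteration 1: select G,K (d=5); attach at lengths (5/2, 5/2); label the merged cluster GK
  updated: d(E,GK)=25/2, d(F,GK)=20, d(GK,L)=21/2, d(GK,X)=29/2
iteration 2: select GK,L (d=21/2); attach at lengths (11/4, 21/4); label the merged cluster GKL
  updated: d(E,GKL)=16, d(F,GKL)=53/3, d(GKL,X)=59/3
iteration 3: select E,F (d=12); attach at lengths (6, 6); label the merged cluster EF
  updated: d(EF,GKL)=101/6, d(EF,X)=49/2
iteration 4: select EF,GKL (d=101/6); attach at lengths (29/12, 19/6); label the merged cluster EFGKL
  updated: d(EFGKL,X)=108/5
iteration 5: select EFGKL,X (d=108/5); attach at lengths (143/60, 54/5); label the merged cluster EFGKLX
final tree: (((E:6,F:6):29/12,((G:5/2,K:5/2):11/4,L:21/4):19/6):143/60,X:54/5)
total length: 1313/30

GK,L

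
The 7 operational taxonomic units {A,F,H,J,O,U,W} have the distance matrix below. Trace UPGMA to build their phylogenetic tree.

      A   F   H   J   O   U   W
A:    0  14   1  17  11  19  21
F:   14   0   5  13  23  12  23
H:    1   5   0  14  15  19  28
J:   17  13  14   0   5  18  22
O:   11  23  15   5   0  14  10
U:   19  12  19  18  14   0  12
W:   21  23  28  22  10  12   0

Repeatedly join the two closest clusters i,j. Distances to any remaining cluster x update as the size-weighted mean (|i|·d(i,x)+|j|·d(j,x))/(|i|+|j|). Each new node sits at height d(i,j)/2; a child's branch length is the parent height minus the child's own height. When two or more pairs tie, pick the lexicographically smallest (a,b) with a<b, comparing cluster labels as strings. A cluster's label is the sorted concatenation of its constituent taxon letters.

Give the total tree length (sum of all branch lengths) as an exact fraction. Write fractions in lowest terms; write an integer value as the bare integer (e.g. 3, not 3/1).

iteration 1: select A,H (d=1); attach at lengths (1/2, 1/2); label the merged cluster AH
  updated: d(AH,F)=19/2, d(AH,J)=31/2, d(AH,O)=13, d(AH,U)=19, d(AH,W)=49/2
iteration 2: select J,O (d=5); attach at lengths (5/2, 5/2); label the merged cluster JO
  updated: d(AH,JO)=57/4, d(F,JO)=18, d(JO,U)=16, d(JO,W)=16
iteration 3: select AH,F (d=19/2); attach at lengths (17/4, 19/4); label the merged cluster AFH
  updated: d(AFH,JO)=31/2, d(AFH,U)=50/3, d(AFH,W)=24
iteration 4: select U,W (d=12); attach at lengths (6, 6); label the merged cluster UW
  updated: d(AFH,UW)=61/3, d(JO,UW)=16
iteration 5: select AFH,JO (d=31/2); attach at lengths (3, 21/4); label the merged cluster AFHJO
  updated: d(AFHJO,UW)=93/5
iteration 6: select AFHJO,UW (d=93/5); attach at lengths (31/20, 33/10); label the merged cluster AFHJOUW
final tree: ((((A:1/2,H:1/2):17/4,F:19/4):3,(J:5/2,O:5/2):21/4):31/20,(U:6,W:6):33/10)
total length: 401/10

401/10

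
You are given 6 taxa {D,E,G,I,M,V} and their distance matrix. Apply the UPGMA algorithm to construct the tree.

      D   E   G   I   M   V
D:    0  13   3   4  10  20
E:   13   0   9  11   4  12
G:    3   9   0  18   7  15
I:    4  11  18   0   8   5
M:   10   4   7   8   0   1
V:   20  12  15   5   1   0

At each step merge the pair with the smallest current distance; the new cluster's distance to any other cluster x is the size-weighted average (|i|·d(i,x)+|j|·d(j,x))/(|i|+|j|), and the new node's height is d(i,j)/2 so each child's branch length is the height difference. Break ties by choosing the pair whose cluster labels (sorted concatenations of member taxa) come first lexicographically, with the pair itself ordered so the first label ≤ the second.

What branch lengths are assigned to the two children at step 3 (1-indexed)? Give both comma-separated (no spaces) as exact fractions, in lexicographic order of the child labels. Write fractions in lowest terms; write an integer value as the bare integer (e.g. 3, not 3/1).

step 1: merge (M,V) at d=1; branch lengths M→1/2, V→1/2; new cluster MV
  updated: d(D,MV)=15, d(E,MV)=8, d(G,MV)=11, d(I,MV)=13/2
step 2: merge (D,G) at d=3; branch lengths D→3/2, G→3/2; new cluster DG
  updated: d(DG,E)=11, d(DG,I)=11, d(DG,MV)=13
step 3: merge (I,MV) at d=13/2; branch lengths I→13/4, MV→11/4; new cluster IMV
  updated: d(DG,IMV)=37/3, d(E,IMV)=9
step 4: merge (E,IMV) at d=9; branch lengths E→9/2, IMV→5/4; new cluster EIMV
  updated: d(DG,EIMV)=12
step 5: merge (DG,EIMV) at d=12; branch lengths DG→9/2, EIMV→3/2; new cluster DEGIMV
final tree: ((D:3/2,G:3/2):9/2,(E:9/2,(I:13/4,(M:1/2,V:1/2):11/4):5/4):3/2)
total length: 87/4

13/4,11/4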